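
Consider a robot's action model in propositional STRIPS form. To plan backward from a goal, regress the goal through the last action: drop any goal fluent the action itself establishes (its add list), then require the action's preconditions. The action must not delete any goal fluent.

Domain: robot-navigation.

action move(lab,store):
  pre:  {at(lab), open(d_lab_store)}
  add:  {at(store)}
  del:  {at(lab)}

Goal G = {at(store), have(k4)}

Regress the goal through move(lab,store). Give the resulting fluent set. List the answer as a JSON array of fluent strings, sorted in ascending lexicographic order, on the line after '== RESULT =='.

Compute (G \ add) ∪ pre:
  G ∩ del = {}  (empty — regression defined)
  G \ add = {at(store), have(k4)} \ {at(store)} = {have(k4)}
  ∪ pre   = {have(k4)} ∪ {at(lab), open(d_lab_store)}
          = {at(lab), have(k4), open(d_lab_store)}

== RESULT ==
["at(lab)", "have(k4)", "open(d_lab_store)"]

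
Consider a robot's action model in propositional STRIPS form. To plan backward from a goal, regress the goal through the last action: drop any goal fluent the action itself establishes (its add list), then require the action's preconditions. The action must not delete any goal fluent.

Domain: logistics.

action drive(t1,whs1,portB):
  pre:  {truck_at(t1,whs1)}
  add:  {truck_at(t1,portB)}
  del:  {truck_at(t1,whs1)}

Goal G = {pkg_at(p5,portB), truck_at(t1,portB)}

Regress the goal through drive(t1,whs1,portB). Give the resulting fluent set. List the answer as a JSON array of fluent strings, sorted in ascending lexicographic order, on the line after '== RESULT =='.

Regress:
  G ∩ del = {}  (empty — regression defined)
  G \ add = {pkg_at(p5,portB), truck_at(t1,portB)} \ {truck_at(t1,portB)} = {pkg_at(p5,portB)}
  ∪ pre   = {pkg_at(p5,portB)} ∪ {truck_at(t1,whs1)}
          = {pkg_at(p5,portB), truck_at(t1,whs1)}

== RESULT ==
["pkg_at(p5,portB)", "truck_at(t1,whs1)"]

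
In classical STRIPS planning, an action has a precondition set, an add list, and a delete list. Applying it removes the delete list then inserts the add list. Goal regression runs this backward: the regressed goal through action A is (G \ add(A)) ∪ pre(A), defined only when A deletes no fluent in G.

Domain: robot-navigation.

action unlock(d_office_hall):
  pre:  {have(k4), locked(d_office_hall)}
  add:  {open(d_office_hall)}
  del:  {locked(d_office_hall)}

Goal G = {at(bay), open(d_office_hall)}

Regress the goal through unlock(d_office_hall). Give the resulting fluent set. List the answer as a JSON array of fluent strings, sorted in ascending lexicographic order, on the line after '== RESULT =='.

Regress:
  G ∩ del = {}  (empty — regression defined)
  G \ add = {at(bay), open(d_office_hall)} \ {open(d_office_hall)} = {at(bay)}
  ∪ pre   = {at(bay)} ∪ {have(k4), locked(d_office_hall)}
          = {at(bay), have(k4), locked(d_office_hall)}

== RESULT ==
["at(bay)", "have(k4)", "locked(d_office_hall)"]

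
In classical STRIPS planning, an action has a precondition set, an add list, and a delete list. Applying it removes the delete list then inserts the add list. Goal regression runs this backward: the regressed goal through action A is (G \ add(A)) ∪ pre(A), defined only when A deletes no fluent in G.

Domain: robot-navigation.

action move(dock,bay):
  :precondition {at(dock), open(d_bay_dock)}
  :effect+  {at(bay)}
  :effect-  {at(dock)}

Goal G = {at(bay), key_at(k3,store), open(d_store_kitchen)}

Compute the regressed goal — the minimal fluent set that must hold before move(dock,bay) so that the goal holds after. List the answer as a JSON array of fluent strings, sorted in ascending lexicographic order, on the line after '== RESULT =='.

Regress:
  G ∩ del = {}  (empty — regression defined)
  G \ add = {at(bay), key_at(k3,store), open(d_store_kitchen)} \ {at(bay)} = {key_at(k3,store), open(d_store_kitchen)}
  ∪ pre   = {key_at(k3,store), open(d_store_kitchen)} ∪ {at(dock), open(d_bay_dock)}
          = {at(dock), key_at(k3,store), open(d_bay_dock), open(d_store_kitchen)}

== RESULT ==
["at(dock)", "key_at(k3,store)", "open(d_bay_dock)", "open(d_store_kitchen)"]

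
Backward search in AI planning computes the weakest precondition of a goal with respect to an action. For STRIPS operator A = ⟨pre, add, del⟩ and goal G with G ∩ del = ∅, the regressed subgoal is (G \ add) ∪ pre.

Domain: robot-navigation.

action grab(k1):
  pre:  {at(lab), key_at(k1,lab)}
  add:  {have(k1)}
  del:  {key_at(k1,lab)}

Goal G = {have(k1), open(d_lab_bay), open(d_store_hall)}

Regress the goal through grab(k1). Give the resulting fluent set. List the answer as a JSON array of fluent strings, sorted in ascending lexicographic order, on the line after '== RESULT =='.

Regress:
  G ∩ del = {}  (empty — regression defined)
  G \ add = {have(k1), open(d_lab_bay), open(d_store_hall)} \ {have(k1)} = {open(d_lab_bay), open(d_store_hall)}
  ∪ pre   = {open(d_lab_bay), open(d_store_hall)} ∪ {at(lab), key_at(k1,lab)}
          = {at(lab), key_at(k1,lab), open(d_lab_bay), open(d_store_hall)}

== RESULT ==
["at(lab)", "key_at(k1,lab)", "open(d_lab_bay)", "open(d_store_hall)"]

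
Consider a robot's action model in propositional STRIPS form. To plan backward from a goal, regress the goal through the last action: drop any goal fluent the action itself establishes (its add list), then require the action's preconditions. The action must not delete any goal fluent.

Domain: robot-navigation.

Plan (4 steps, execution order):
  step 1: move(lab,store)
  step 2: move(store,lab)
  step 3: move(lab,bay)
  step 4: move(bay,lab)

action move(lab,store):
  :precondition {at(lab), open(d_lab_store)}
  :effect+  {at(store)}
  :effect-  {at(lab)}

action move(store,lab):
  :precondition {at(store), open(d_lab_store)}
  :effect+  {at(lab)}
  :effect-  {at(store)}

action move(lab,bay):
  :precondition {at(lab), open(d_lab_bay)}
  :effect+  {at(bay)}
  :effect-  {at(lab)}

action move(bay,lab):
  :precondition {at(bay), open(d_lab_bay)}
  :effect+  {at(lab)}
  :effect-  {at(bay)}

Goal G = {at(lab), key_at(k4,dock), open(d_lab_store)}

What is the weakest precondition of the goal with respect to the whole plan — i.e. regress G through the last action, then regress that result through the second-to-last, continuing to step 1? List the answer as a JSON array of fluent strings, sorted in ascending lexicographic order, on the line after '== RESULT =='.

Regress step by step:
  through step 4 (move(bay,lab)): drop {at(lab)}, keep {key_at(k4,dock), open(d_lab_store)}, require {at(bay), open(d_lab_bay)}
    → {at(bay), key_at(k4,dock), open(d_lab_bay), open(d_lab_store)}
  through step 3 (move(lab,bay)): drop {at(bay)}, keep {key_at(k4,dock), open(d_lab_bay), open(d_lab_store)}, require {at(lab), open(d_lab_bay)}
    → {at(lab), key_at(k4,dock), open(d_lab_bay), open(d_lab_store)}
  through step 2 (move(store,lab)): drop {at(lab)}, keep {key_at(k4,dock), open(d_lab_bay), open(d_lab_store)}, require {at(store), open(d_lab_store)}
    → {at(store), key_at(k4,dock), open(d_lab_bay), open(d_lab_store)}
  through step 1 (move(lab,store)): drop {at(store)}, keep {key_at(k4,dock), open(d_lab_bay), open(d_lab_store)}, require {at(lab), open(d_lab_store)}
    → {at(lab), key_at(k4,dock), open(d_lab_bay), open(d_lab_store)}

== RESULT ==
["at(lab)", "key_at(k4,dock)", "open(d_lab_bay)", "open(d_lab_store)"]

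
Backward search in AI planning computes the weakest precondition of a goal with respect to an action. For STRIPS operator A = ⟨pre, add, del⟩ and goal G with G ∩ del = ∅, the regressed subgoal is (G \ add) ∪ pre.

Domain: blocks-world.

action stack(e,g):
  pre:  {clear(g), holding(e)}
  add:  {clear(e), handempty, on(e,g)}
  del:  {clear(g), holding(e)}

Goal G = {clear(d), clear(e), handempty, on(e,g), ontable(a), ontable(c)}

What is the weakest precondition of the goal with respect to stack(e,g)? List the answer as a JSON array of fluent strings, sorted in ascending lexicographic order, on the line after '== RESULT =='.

Compute (G \ add) ∪ pre:
  G ∩ del = {}  (empty — regression defined)
  G \ add = {clear(d), clear(e), handempty, on(e,g), ontable(a), ontable(c)} \ {clear(e), handempty, on(e,g)} = {clear(d), ontable(a), ontable(c)}
  ∪ pre   = {clear(d), ontable(a), ontable(c)} ∪ {clear(g), holding(e)}
          = {clear(d), clear(g), holding(e), ontable(a), ontable(c)}

== RESULT ==
["clear(d)", "clear(g)", "holding(e)", "ontable(a)", "ontable(c)"]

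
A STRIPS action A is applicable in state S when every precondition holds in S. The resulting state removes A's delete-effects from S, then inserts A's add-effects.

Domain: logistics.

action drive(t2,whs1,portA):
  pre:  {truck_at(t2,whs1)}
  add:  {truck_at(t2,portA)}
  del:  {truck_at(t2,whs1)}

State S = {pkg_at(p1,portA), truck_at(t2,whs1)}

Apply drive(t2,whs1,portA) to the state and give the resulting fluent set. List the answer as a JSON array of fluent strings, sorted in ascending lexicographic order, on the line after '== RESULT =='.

Compute (S \ del) ∪ add:
  pre ⊆ S: {truck_at(t2,whs1)} ⊆ S  — applicable
  S \ del = {pkg_at(p1,portA)}
  ∪ add   = {pkg_at(p1,portA), truck_at(t2,portA)}

== RESULT ==
["pkg_at(p1,portA)", "truck_at(t2,portA)"]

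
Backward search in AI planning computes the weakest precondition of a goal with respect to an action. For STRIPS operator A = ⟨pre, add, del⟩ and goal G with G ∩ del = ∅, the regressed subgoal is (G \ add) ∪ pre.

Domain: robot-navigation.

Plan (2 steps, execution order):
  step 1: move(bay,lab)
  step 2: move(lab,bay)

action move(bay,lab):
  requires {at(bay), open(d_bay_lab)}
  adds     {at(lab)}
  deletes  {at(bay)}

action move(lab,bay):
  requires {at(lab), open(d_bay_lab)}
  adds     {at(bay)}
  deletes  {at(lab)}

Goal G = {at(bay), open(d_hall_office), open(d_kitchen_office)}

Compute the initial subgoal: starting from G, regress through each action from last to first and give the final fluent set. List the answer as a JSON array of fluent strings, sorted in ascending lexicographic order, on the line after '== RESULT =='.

Regress step by step:
  through step 2 (move(lab,bay)): drop {at(bay)}, keep {open(d_hall_office), open(d_kitchen_office)}, require {at(lab), open(d_bay_lab)}
    → {at(lab), open(d_bay_lab), open(d_hall_office), open(d_kitchen_office)}
  through step 1 (move(bay,lab)): drop {at(lab)}, keep {open(d_bay_lab), open(d_hall_office), open(d_kitchen_office)}, require {at(bay), open(d_bay_lab)}
    → {at(bay), open(d_bay_lab), open(d_hall_office), open(d_kitchen_office)}

== RESULT ==
["at(bay)", "open(d_bay_lab)", "open(d_hall_office)", "open(d_kitchen_office)"]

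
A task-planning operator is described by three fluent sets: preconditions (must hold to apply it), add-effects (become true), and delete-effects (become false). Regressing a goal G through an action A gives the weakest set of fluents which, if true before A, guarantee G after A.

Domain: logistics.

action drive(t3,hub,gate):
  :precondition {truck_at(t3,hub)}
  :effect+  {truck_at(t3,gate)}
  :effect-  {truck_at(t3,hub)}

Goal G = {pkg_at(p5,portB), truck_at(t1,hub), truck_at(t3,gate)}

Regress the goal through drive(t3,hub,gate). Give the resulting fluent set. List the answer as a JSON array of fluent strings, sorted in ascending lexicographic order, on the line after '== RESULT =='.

Compute (G \ add) ∪ pre:
  G ∩ del = {}  (empty — regression defined)
  G \ add = {pkg_at(p5,portB), truck_at(t1,hub), truck_at(t3,gate)} \ {truck_at(t3,gate)} = {pkg_at(p5,portB), truck_at(t1,hub)}
  ∪ pre   = {pkg_at(p5,portB), truck_at(t1,hub)} ∪ {truck_at(t3,hub)}
          = {pkg_at(p5,portB), truck_at(t1,hub), truck_at(t3,hub)}

== RESULT ==
["pkg_at(p5,portB)", "truck_at(t1,hub)", "truck_at(t3,hub)"]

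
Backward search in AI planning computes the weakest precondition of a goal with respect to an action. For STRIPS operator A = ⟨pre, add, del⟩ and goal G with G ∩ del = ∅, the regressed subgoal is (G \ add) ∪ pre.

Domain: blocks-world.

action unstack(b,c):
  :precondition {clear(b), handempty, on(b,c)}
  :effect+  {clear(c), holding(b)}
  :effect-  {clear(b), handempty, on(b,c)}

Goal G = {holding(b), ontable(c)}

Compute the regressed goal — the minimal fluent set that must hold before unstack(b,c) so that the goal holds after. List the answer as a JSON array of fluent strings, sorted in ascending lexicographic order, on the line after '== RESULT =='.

Compute (G \ add) ∪ pre:
  G ∩ del = {}  (empty — regression defined)
  G \ add = {holding(b), ontable(c)} \ {clear(c), holding(b)} = {ontable(c)}
  ∪ pre   = {ontable(c)} ∪ {clear(b), handempty, on(b,c)}
          = {clear(b), handempty, on(b,c), ontable(c)}

== RESULT ==
["clear(b)", "handempty", "on(b,c)", "ontable(c)"]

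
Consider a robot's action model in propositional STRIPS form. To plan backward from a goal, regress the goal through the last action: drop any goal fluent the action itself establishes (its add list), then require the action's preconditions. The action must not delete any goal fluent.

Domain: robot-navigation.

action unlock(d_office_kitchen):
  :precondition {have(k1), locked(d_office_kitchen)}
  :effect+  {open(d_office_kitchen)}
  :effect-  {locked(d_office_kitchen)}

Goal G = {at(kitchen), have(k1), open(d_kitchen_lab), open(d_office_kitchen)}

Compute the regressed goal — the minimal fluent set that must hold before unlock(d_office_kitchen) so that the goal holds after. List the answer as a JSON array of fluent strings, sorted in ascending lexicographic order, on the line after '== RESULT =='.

Regress:
  G ∩ del = {}  (empty — regression defined)
  G \ add = {at(kitchen), have(k1), open(d_kitchen_lab), open(d_office_kitchen)} \ {open(d_office_kitchen)} = {at(kitchen), have(k1), open(d_kitchen_lab)}
  ∪ pre   = {at(kitchen), have(k1), open(d_kitchen_lab)} ∪ {have(k1), locked(d_office_kitchen)}
          = {at(kitchen), have(k1), locked(d_office_kitchen), open(d_kitchen_lab)}

== RESULT ==
["at(kitchen)", "have(k1)", "locked(d_office_kitchen)", "open(d_kitchen_lab)"]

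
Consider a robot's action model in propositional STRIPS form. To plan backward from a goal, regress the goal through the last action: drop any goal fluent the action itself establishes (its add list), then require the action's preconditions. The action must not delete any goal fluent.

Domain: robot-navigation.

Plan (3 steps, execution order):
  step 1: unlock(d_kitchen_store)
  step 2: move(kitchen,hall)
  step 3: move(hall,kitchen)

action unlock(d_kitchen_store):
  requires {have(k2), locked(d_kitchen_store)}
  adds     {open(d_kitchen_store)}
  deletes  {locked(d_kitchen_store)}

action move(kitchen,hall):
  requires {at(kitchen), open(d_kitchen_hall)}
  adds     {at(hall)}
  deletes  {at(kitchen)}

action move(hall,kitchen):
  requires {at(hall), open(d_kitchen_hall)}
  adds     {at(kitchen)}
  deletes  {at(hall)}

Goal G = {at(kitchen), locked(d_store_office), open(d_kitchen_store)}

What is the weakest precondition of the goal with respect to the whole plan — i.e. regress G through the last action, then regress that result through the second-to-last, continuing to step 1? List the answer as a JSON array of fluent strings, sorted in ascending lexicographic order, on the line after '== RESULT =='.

Work backward from the goal:
  through step 3 (move(hall,kitchen)): drop {at(kitchen)}, keep {locked(d_store_office), open(d_kitchen_store)}, require {at(hall), open(d_kitchen_hall)}
    → {at(hall), locked(d_store_office), open(d_kitchen_hall), open(d_kitchen_store)}
  through step 2 (move(kitchen,hall)): drop {at(hall)}, keep {locked(d_store_office), open(d_kitchen_hall), open(d_kitchen_store)}, require {at(kitchen), open(d_kitchen_hall)}
    → {at(kitchen), locked(d_store_office), open(d_kitchen_hall), open(d_kitchen_store)}
  through step 1 (unlock(d_kitchen_store)): drop {open(d_kitchen_store)}, keep {at(kitchen), locked(d_store_office), open(d_kitchen_hall)}, require {have(k2), locked(d_kitchen_store)}
    → {at(kitchen), have(k2), locked(d_kitchen_store), locked(d_store_office), open(d_kitchen_hall)}

== RESULT ==
["at(kitchen)", "have(k2)", "locked(d_kitchen_store)", "locked(d_store_office)", "open(d_kitchen_hall)"]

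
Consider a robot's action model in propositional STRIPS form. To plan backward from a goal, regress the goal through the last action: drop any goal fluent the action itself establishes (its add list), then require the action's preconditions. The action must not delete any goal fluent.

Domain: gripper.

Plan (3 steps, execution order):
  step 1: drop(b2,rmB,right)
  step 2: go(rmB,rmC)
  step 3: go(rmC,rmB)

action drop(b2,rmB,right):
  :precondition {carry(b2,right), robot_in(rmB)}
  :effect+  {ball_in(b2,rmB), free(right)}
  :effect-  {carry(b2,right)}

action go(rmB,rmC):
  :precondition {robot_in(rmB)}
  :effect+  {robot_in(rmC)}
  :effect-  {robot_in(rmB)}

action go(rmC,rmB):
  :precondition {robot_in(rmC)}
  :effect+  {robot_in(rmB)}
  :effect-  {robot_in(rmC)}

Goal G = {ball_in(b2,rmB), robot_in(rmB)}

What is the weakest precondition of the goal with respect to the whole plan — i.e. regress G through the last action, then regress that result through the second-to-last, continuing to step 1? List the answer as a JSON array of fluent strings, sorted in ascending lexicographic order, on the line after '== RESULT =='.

Work backward from the goal:
  through step 3 (go(rmC,rmB)): drop {robot_in(rmB)}, keep {ball_in(b2,rmB)}, require {robot_in(rmC)}
    → {ball_in(b2,rmB), robot_in(rmC)}
  through step 2 (go(rmB,rmC)): drop {robot_in(rmC)}, keep {ball_in(b2,rmB)}, require {robot_in(rmB)}
    → {ball_in(b2,rmB), robot_in(rmB)}
  through step 1 (drop(b2,rmB,right)): drop {ball_in(b2,rmB)}, keep {robot_in(rmB)}, require {carry(b2,right), robot_in(rmB)}
    → {carry(b2,right), robot_in(rmB)}

== RESULT ==
["carry(b2,right)", "robot_in(rmB)"]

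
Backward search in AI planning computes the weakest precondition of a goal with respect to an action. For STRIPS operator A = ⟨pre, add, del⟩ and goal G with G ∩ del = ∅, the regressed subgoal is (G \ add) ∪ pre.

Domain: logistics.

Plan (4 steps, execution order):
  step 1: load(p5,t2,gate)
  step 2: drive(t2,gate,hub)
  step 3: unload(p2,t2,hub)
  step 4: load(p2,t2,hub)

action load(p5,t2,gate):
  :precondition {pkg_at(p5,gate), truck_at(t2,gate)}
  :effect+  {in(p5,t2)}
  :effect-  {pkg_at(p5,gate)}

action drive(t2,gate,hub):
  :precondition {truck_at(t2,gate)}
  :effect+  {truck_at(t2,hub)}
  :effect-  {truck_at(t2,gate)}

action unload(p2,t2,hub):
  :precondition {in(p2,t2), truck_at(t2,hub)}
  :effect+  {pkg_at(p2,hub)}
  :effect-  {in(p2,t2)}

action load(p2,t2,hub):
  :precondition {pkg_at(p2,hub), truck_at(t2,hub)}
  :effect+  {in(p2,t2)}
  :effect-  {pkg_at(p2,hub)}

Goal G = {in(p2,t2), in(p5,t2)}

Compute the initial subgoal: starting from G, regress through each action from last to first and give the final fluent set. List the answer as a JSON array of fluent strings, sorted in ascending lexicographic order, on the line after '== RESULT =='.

Work backward from the goal:
  through step 4 (load(p2,t2,hub)): drop {in(p2,t2)}, keep {in(p5,t2)}, require {pkg_at(p2,hub), truck_at(t2,hub)}
    → {in(p5,t2), pkg_at(p2,hub), truck_at(t2,hub)}
  through step 3 (unload(p2,t2,hub)): drop {pkg_at(p2,hub)}, keep {in(p5,t2), truck_at(t2,hub)}, require {in(p2,t2), truck_at(t2,hub)}
    → {in(p2,t2), in(p5,t2), truck_at(t2,hub)}
  through step 2 (drive(t2,gate,hub)): drop {truck_at(t2,hub)}, keep {in(p2,t2), in(p5,t2)}, require {truck_at(t2,gate)}
    → {in(p2,t2), in(p5,t2), truck_at(t2,gate)}
  through step 1 (load(p5,t2,gate)): drop {in(p5,t2)}, keep {in(p2,t2), truck_at(t2,gate)}, require {pkg_at(p5,gate), truck_at(t2,gate)}
    → {in(p2,t2), pkg_at(p5,gate), truck_at(t2,gate)}

== RESULT ==
["in(p2,t2)", "pkg_at(p5,gate)", "truck_at(t2,gate)"]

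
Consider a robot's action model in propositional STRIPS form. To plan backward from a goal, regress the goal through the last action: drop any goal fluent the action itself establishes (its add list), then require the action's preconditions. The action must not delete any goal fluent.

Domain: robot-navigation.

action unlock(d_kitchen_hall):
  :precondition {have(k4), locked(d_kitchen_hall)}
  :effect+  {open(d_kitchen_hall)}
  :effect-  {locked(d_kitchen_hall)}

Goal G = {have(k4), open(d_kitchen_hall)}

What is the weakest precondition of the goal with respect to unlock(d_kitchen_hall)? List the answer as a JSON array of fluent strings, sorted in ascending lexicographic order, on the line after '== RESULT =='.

Compute (G \ add) ∪ pre:
  G ∩ del = {}  (empty — regression defined)
  G \ add = {have(k4), open(d_kitchen_hall)} \ {open(d_kitchen_hall)} = {have(k4)}
  ∪ pre   = {have(k4)} ∪ {have(k4), locked(d_kitchen_hall)}
          = {have(k4), locked(d_kitchen_hall)}

== RESULT ==
["have(k4)", "locked(d_kitchen_hall)"]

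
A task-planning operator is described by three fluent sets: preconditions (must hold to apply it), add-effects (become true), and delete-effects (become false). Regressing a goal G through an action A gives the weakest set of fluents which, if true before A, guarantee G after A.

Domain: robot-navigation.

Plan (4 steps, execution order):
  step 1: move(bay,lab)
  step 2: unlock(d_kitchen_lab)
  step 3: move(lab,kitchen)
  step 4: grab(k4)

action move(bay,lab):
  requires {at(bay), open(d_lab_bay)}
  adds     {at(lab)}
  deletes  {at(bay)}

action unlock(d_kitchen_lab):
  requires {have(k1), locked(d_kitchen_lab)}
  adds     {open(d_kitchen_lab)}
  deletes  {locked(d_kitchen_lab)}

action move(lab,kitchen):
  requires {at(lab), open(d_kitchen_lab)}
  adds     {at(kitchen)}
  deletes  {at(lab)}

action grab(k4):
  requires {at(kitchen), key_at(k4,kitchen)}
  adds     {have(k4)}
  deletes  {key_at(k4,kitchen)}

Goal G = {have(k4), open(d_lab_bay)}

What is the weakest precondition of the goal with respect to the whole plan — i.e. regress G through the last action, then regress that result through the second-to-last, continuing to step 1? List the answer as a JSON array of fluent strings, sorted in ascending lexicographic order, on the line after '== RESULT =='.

Regress step by step:
  through step 4 (grab(k4)): drop {have(k4)}, keep {open(d_lab_bay)}, require {at(kitchen), key_at(k4,kitchen)}
    → {at(kitchen), key_at(k4,kitchen), open(d_lab_bay)}
  through step 3 (move(lab,kitchen)): drop {at(kitchen)}, keep {key_at(k4,kitchen), open(d_lab_bay)}, require {at(lab), open(d_kitchen_lab)}
    → {at(lab), key_at(k4,kitchen), open(d_kitchen_lab), open(d_lab_bay)}
  through step 2 (unlock(d_kitchen_lab)): drop {open(d_kitchen_lab)}, keep {at(lab), key_at(k4,kitchen), open(d_lab_bay)}, require {have(k1), locked(d_kitchen_lab)}
    → {at(lab), have(k1), key_at(k4,kitchen), locked(d_kitchen_lab), open(d_lab_bay)}
  through step 1 (move(bay,lab)): drop {at(lab)}, keep {have(k1), key_at(k4,kitchen), locked(d_kitchen_lab), open(d_lab_bay)}, require {at(bay), open(d_lab_bay)}
    → {at(bay), have(k1), key_at(k4,kitchen), locked(d_kitchen_lab), open(d_lab_bay)}

== RESULT ==
["at(bay)", "have(k1)", "key_at(k4,kitchen)", "locked(d_kitchen_lab)", "open(d_lab_bay)"]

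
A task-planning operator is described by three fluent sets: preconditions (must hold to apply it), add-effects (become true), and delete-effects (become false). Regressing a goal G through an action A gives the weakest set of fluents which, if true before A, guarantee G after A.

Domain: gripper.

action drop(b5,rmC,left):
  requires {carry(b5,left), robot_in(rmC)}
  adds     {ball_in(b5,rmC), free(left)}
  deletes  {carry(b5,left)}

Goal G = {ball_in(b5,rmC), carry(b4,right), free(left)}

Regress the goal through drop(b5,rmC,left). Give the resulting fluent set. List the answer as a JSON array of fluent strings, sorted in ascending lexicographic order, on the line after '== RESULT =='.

Compute (G \ add) ∪ pre:
  G ∩ del = {}  (empty — regression defined)
  G \ add = {ball_in(b5,rmC), carry(b4,right), free(left)} \ {ball_in(b5,rmC), free(left)} = {carry(b4,right)}
  ∪ pre   = {carry(b4,right)} ∪ {carry(b5,left), robot_in(rmC)}
          = {carry(b4,right), carry(b5,left), robot_in(rmC)}

== RESULT ==
["carry(b4,right)", "carry(b5,left)", "robot_in(rmC)"]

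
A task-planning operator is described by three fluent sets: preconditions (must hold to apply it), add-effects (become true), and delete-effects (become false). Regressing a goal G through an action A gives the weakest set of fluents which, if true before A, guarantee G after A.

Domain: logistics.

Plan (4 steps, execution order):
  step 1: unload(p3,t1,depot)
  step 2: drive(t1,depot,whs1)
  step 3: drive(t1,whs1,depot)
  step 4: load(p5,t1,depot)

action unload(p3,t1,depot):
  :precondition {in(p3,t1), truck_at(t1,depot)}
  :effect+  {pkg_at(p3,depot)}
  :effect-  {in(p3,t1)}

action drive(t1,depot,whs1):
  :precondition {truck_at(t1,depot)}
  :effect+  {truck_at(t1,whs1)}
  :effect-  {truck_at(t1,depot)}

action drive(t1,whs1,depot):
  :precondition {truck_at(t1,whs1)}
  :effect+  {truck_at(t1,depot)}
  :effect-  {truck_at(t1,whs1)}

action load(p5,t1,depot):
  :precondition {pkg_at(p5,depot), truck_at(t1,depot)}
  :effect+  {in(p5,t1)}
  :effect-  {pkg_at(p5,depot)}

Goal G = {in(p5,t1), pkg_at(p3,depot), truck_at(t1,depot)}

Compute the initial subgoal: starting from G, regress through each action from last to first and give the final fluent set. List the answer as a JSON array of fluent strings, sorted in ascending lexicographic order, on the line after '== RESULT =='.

Regress step by step:
  through step 4 (load(p5,t1,depot)): drop {in(p5,t1)}, keep {pkg_at(p3,depot), truck_at(t1,depot)}, require {pkg_at(p5,depot), truck_at(t1,depot)}
    → {pkg_at(p3,depot), pkg_at(p5,depot), truck_at(t1,depot)}
  through step 3 (drive(t1,whs1,depot)): drop {truck_at(t1,depot)}, keep {pkg_at(p3,depot), pkg_at(p5,depot)}, require {truck_at(t1,whs1)}
    → {pkg_at(p3,depot), pkg_at(p5,depot), truck_at(t1,whs1)}
  through step 2 (drive(t1,depot,whs1)): drop {truck_at(t1,whs1)}, keep {pkg_at(p3,depot), pkg_at(p5,depot)}, require {truck_at(t1,depot)}
    → {pkg_at(p3,depot), pkg_at(p5,depot), truck_at(t1,depot)}
  through step 1 (unload(p3,t1,depot)): drop {pkg_at(p3,depot)}, keep {pkg_at(p5,depot), truck_at(t1,depot)}, require {in(p3,t1), truck_at(t1,depot)}
    → {in(p3,t1), pkg_at(p5,depot), truck_at(t1,depot)}

== RESULT ==
["in(p3,t1)", "pkg_at(p5,depot)", "truck_at(t1,depot)"]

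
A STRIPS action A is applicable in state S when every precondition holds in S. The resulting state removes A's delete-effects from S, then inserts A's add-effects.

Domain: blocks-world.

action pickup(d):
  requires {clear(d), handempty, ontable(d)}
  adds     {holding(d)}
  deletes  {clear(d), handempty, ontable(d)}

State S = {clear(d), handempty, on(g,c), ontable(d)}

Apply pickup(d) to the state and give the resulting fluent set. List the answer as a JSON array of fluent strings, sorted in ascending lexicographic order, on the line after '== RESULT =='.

Progress:
  pre ⊆ S: {clear(d), handempty, ontable(d)} ⊆ S  — applicable
  S \ del = {on(g,c)}
  ∪ add   = {holding(d), on(g,c)}

== RESULT ==
["holding(d)", "on(g,c)"]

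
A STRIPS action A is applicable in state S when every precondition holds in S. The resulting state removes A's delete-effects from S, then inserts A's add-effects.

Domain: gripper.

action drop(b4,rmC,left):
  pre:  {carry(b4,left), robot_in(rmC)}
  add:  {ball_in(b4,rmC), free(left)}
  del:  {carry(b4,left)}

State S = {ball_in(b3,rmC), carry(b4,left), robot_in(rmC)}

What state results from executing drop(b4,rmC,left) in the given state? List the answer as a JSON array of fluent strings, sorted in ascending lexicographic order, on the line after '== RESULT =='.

Progress:
  pre ⊆ S: {carry(b4,left), robot_in(rmC)} ⊆ S  — applicable
  S \ del = {ball_in(b3,rmC), robot_in(rmC)}
  ∪ add   = {ball_in(b3,rmC), ball_in(b4,rmC), free(left), robot_in(rmC)}

== RESULT ==
["ball_in(b3,rmC)", "ball_in(b4,rmC)", "free(left)", "robot_in(rmC)"]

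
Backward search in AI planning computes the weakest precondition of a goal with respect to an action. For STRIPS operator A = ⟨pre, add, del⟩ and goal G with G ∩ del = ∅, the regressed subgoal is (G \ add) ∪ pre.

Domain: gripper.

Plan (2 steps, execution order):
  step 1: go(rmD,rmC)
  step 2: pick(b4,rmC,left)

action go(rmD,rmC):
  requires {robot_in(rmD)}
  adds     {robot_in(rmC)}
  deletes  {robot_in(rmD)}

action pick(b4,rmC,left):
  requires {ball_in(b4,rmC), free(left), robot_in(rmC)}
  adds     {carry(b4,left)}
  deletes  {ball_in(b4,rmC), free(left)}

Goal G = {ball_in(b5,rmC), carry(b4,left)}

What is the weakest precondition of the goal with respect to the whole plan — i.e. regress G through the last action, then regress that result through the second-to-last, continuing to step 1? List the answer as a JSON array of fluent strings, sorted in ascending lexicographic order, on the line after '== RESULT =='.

Regress step by step:
  through step 2 (pick(b4,rmC,left)): drop {carry(b4,left)}, keep {ball_in(b5,rmC)}, require {ball_in(b4,rmC), free(left), robot_in(rmC)}
    → {ball_in(b4,rmC), ball_in(b5,rmC), free(left), robot_in(rmC)}
  through step 1 (go(rmD,rmC)): drop {robot_in(rmC)}, keep {ball_in(b4,rmC), ball_in(b5,rmC), free(left)}, require {robot_in(rmD)}
    → {ball_in(b4,rmC), ball_in(b5,rmC), free(left), robot_in(rmD)}

== RESULT ==
["ball_in(b4,rmC)", "ball_in(b5,rmC)", "free(left)", "robot_in(rmD)"]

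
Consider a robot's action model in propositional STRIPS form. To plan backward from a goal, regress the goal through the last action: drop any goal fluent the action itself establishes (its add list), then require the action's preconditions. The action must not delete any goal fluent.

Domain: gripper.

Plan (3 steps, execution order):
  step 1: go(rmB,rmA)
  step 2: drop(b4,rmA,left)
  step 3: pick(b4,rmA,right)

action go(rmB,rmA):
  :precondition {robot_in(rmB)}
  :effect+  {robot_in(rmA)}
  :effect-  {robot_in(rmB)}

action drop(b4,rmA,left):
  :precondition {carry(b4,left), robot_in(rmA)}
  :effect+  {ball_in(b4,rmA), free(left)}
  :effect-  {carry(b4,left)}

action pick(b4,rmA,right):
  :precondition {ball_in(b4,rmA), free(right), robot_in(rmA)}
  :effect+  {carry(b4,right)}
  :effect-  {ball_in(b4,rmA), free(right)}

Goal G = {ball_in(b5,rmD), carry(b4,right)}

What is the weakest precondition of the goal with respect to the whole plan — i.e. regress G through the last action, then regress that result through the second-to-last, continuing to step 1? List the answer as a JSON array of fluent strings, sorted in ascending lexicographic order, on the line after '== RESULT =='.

Regress step by step:
  through step 3 (pick(b4,rmA,right)): drop {carry(b4,right)}, keep {ball_in(b5,rmD)}, require {ball_in(b4,rmA), free(right), robot_in(rmA)}
    → {ball_in(b4,rmA), ball_in(b5,rmD), free(right), robot_in(rmA)}
  through step 2 (drop(b4,rmA,left)): drop {ball_in(b4,rmA)}, keep {ball_in(b5,rmD), free(right), robot_in(rmA)}, require {carry(b4,left), robot_in(rmA)}
    → {ball_in(b5,rmD), carry(b4,left), free(right), robot_in(rmA)}
  through step 1 (go(rmB,rmA)): drop {robot_in(rmA)}, keep {ball_in(b5,rmD), carry(b4,left), free(right)}, require {robot_in(rmB)}
    → {ball_in(b5,rmD), carry(b4,left), free(right), robot_in(rmB)}

== RESULT ==
["ball_in(b5,rmD)", "carry(b4,left)", "free(right)", "robot_in(rmB)"]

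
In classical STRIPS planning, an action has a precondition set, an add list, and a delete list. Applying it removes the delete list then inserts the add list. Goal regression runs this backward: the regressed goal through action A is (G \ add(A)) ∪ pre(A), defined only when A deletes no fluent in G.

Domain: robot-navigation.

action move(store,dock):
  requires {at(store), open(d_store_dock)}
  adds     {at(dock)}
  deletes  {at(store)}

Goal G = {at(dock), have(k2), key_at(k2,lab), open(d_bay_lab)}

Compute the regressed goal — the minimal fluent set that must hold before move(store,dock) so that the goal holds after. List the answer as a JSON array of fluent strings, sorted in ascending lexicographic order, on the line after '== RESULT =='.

Compute (G \ add) ∪ pre:
  G ∩ del = {}  (empty — regression defined)
  G \ add = {at(dock), have(k2), key_at(k2,lab), open(d_bay_lab)} \ {at(dock)} = {have(k2), key_at(k2,lab), open(d_bay_lab)}
  ∪ pre   = {have(k2), key_at(k2,lab), open(d_bay_lab)} ∪ {at(store), open(d_store_dock)}
          = {at(store), have(k2), key_at(k2,lab), open(d_bay_lab), open(d_store_dock)}

== RESULT ==
["at(store)", "have(k2)", "key_at(k2,lab)", "open(d_bay_lab)", "open(d_store_dock)"]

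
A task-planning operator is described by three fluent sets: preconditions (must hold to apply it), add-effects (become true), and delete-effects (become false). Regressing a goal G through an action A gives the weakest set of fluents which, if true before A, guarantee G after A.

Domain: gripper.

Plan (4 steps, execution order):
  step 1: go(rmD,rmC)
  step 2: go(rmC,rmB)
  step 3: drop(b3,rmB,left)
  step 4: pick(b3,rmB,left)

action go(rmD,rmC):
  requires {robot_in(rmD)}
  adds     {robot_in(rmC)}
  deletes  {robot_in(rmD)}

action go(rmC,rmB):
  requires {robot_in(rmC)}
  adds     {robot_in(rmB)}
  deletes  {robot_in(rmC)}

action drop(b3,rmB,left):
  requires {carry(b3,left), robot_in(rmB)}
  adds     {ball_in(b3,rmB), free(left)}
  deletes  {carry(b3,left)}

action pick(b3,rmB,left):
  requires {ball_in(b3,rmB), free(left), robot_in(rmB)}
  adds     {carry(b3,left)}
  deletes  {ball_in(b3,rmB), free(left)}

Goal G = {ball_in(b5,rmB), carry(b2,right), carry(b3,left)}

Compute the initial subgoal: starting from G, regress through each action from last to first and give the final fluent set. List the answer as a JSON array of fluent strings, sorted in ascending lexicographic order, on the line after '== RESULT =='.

Work backward from the goal:
  through step 4 (pick(b3,rmB,left)): drop {carry(b3,left)}, keep {ball_in(b5,rmB), carry(b2,right)}, require {ball_in(b3,rmB), free(left), robot_in(rmB)}
    → {ball_in(b3,rmB), ball_in(b5,rmB), carry(b2,right), free(left), robot_in(rmB)}
  through step 3 (drop(b3,rmB,left)): drop {ball_in(b3,rmB), free(left)}, keep {ball_in(b5,rmB), carry(b2,right), robot_in(rmB)}, require {carry(b3,left), robot_in(rmB)}
    → {ball_in(b5,rmB), carry(b2,right), carry(b3,left), robot_in(rmB)}
  through step 2 (go(rmC,rmB)): drop {robot_in(rmB)}, keep {ball_in(b5,rmB), carry(b2,right), carry(b3,left)}, require {robot_in(rmC)}
    → {ball_in(b5,rmB), carry(b2,right), carry(b3,left), robot_in(rmC)}
  through step 1 (go(rmD,rmC)): drop {robot_in(rmC)}, keep {ball_in(b5,rmB), carry(b2,right), carry(b3,left)}, require {robot_in(rmD)}
    → {ball_in(b5,rmB), carry(b2,right), carry(b3,left), robot_in(rmD)}

== RESULT ==
["ball_in(b5,rmB)", "carry(b2,right)", "carry(b3,left)", "robot_in(rmD)"]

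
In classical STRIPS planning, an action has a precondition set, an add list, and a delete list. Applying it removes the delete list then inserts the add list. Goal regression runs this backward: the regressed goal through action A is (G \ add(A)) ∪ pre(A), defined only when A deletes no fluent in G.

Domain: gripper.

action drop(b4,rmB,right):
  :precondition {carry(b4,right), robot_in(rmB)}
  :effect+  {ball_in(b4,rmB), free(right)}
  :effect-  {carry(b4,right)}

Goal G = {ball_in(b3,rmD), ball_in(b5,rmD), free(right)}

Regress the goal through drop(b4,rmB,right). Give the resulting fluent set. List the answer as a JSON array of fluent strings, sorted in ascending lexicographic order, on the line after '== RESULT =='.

Compute (G \ add) ∪ pre:
  G ∩ del = {}  (empty — regression defined)
  G \ add = {ball_in(b3,rmD), ball_in(b5,rmD), free(right)} \ {ball_in(b4,rmB), free(right)} = {ball_in(b3,rmD), ball_in(b5,rmD)}
  ∪ pre   = {ball_in(b3,rmD), ball_in(b5,rmD)} ∪ {carry(b4,right), robot_in(rmB)}
          = {ball_in(b3,rmD), ball_in(b5,rmD), carry(b4,right), robot_in(rmB)}

== RESULT ==
["ball_in(b3,rmD)", "ball_in(b5,rmD)", "carry(b4,right)", "robot_in(rmB)"]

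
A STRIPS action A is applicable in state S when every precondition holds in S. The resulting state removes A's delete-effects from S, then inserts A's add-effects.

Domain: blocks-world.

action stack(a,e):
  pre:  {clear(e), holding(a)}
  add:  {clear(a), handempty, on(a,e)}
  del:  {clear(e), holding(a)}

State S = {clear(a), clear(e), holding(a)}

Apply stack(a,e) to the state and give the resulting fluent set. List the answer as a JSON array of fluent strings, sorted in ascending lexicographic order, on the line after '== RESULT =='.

Progress:
  pre ⊆ S: {clear(e), holding(a)} ⊆ S  — applicable
  S \ del = {clear(a)}
  ∪ add   = {clear(a), handempty, on(a,e)}

== RESULT ==
["clear(a)", "handempty", "on(a,e)"]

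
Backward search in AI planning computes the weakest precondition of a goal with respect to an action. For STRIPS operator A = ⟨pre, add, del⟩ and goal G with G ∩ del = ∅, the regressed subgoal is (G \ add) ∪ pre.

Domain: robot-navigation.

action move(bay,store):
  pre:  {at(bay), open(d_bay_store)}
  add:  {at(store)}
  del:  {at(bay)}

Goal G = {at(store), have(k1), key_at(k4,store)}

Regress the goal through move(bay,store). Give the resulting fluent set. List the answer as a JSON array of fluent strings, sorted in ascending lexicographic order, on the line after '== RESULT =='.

Compute (G \ add) ∪ pre:
  G ∩ del = {}  (empty — regression defined)
  G \ add = {at(store), have(k1), key_at(k4,store)} \ {at(store)} = {have(k1), key_at(k4,store)}
  ∪ pre   = {have(k1), key_at(k4,store)} ∪ {at(bay), open(d_bay_store)}
          = {at(bay), have(k1), key_at(k4,store), open(d_bay_store)}

== RESULT ==
["at(bay)", "have(k1)", "key_at(k4,store)", "open(d_bay_store)"]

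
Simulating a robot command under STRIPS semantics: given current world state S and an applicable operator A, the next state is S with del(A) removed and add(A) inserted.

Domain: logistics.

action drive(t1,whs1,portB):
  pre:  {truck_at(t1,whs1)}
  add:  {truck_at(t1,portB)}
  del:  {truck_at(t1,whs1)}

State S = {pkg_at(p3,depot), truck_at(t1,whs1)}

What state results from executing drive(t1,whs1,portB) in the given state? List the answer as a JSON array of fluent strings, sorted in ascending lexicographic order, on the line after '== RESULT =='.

Compute (S \ del) ∪ add:
  pre ⊆ S: {truck_at(t1,whs1)} ⊆ S  — applicable
  S \ del = {pkg_at(p3,depot)}
  ∪ add   = {pkg_at(p3,depot), truck_at(t1,portB)}

== RESULT ==
["pkg_at(p3,depot)", "truck_at(t1,portB)"]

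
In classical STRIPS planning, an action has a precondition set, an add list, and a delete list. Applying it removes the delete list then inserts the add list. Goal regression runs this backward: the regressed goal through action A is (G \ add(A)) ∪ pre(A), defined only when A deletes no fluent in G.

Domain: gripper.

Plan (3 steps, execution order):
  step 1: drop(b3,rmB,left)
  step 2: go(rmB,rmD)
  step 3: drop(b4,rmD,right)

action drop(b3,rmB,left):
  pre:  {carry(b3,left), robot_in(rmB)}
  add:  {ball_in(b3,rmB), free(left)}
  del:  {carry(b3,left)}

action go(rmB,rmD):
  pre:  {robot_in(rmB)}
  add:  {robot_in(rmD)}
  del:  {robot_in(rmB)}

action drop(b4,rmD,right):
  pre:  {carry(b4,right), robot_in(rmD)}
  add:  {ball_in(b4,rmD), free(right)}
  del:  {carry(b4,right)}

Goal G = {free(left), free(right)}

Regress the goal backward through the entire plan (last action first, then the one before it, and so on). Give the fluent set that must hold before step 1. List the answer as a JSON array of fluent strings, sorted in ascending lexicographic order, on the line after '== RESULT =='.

Work backward from the goal:
  through step 3 (drop(b4,rmD,right)): drop {free(right)}, keep {free(left)}, require {carry(b4,right), robot_in(rmD)}
    → {carry(b4,right), free(left), robot_in(rmD)}
  through step 2 (go(rmB,rmD)): drop {robot_in(rmD)}, keep {carry(b4,right), free(left)}, require {robot_in(rmB)}
    → {carry(b4,right), free(left), robot_in(rmB)}
  through step 1 (drop(b3,rmB,left)): drop {free(left)}, keep {carry(b4,right), robot_in(rmB)}, require {carry(b3,left), robot_in(rmB)}
    → {carry(b3,left), carry(b4,right), robot_in(rmB)}

== RESULT ==
["carry(b3,left)", "carry(b4,right)", "robot_in(rmB)"]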